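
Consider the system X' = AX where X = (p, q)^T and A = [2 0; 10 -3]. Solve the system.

p(t) = -K_2e^(2t), q(t) = K_1e^(-3t) - 2K_2e^(2t)

Coefficient matrix A = [[2, 0], [10, -3]].
Characteristic polynomial det(A - λI) = λ^2 + λ - 6 = 0.
Eigenvalues λ = -3, 2.
For λ=-3: (A-λI) row 1 is [5, 0], so an eigenvector is (0, 1).
For λ=2: (A-λI) row 2 is [10, -5], so an eigenvector is (-1, -2).
General solution: K_1e^(-3t)(0,1) + K_2e^(2t)(-1,-2).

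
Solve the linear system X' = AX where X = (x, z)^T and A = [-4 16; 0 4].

x(t) = 2K_1e^(4t) - K_2e^(-4t), z(t) = K_1e^(4t)

Coefficient matrix A = [[-4, 16], [0, 4]].
Characteristic polynomial det(A - λI) = λ^2 - 16 = 0.
Eigenvalues λ = 4, -4.
For λ=4: (A-λI) row 1 is [-8, 16], so an eigenvector is (2, 1).
For λ=-4: (A-λI) row 1 is [0, 16], so an eigenvector is (-1, 0).
General solution: K_1e^(4t)(2,1) + K_2e^(-4t)(-1,0).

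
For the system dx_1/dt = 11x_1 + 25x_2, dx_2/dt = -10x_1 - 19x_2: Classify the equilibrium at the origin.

A = [[11,25],[-10,-19]]; det(A-λI) = λ^2 + 8λ + 41.
λ = -4 ± 5i: negative real part.

stable spiral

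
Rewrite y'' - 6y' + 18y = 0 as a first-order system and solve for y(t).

y(t) = K_1e^(3t)cos(3t) + K_2e^(3t)sin(3t)

Let x_1 = y, x_2 = y'. Then x_1' = x_2 and x_2' = -18x_1 + 6x_2.
A = [[0,1],[-18,6]]; det(A-λI) = λ^2 - 6λ + 18.
Eigenvalues λ = 3 ± 3i.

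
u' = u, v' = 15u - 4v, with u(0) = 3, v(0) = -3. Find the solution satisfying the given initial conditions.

u(t) = 3e^(t), v(t) = 9e^(t) - 12e^(-4t)

Coefficient matrix A = [[1, 0], [15, -4]].
Characteristic polynomial det(A - λI) = λ^2 + 3λ - 4 = 0.
Eigenvalues λ = -4, 1.
For λ=-4: (A-λI) row 1 is [5, 0], so an eigenvector is (0, -1).
For λ=1: (A-λI) row 2 is [15, -5], so an eigenvector is (-1, -3).
General solution: c_1e^(-4t)(0,-1) + c_2e^(t)(-1,-3).
Applying u(0)=3, v(0)=-3 gives c_1=12, c_2=-3.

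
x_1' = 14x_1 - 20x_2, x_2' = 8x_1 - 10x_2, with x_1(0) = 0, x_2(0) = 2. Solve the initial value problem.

x_1(t) = -10e^(2t)sin(4t), x_2(t) = -6e^(2t)sin(4t) + 2e^(2t)cos(4t)

Coefficient matrix A = [[14, -20], [8, -10]].
Characteristic polynomial det(A - λI) = λ^2 - 4λ + 20 = 0.
Eigenvalues λ = 2 ± 4i (complex conjugate pair).
For λ=2+4i: an eigenvector is (-1,-1) - i(2,1) = (-1 - 2i, -1 - i).
A real fundamental pair from Re and Im of e^((2+4i)t)v: X_1 = e^(2t)(cos(4t)·(-1,-1) + sin(4t)·(2,1)), X_2 = e^(2t)(sin(4t)·(-1,-1) - cos(4t)·(2,1)).
General solution: c_1X_1 + c_2X_2.
Applying x_1(0)=0, x_2(0)=2 gives c_1=-4, c_2=2.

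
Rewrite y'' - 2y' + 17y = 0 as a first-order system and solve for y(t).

y(t) = c_1e^(t)cos(4t) + c_2e^(t)sin(4t)

Let x_1 = y, x_2 = y'. Then x_1' = x_2 and x_2' = -17x_1 + 2x_2.
A = [[0,1],[-17,2]]; det(A-λI) = λ^2 - 2λ + 17.
Eigenvalues λ = 1 ± 4i.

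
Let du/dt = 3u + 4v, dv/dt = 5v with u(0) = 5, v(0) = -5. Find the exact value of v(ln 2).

A = [[3,4],[0,5]]; eigenvalues λ = 3, 5.
Eigenvectors: (1,0) for λ=3, (2,1) for λ=5.
From the initial condition, c_1 = 15, c_2 = -5.
v(ln 2) = (15)(2^3)(0) + (-5)(2^5)(1) = -160.

-160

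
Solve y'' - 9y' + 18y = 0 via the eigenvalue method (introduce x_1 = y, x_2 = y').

y(t) = C_1e^(6t) + C_2e^(3t)

Let x_1 = y, x_2 = y'. Then x_1' = x_2 and x_2' = -18x_1 + 9x_2.
A = [[0,1],[-18,9]]; det(A-λI) = λ^2 - 9λ + 18.
Eigenvalues λ = 6, 3 with eigenvectors (1,6), (1,3).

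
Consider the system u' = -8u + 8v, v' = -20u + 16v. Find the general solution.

u(t) = -c_1e^(4t)sin(4t) + c_1e^(4t)cos(4t) + c_2e^(4t)sin(4t) + c_2e^(4t)cos(4t), v(t) = -2c_1e^(4t)sin(4t) + c_1e^(4t)cos(4t) + c_2e^(4t)sin(4t) + 2c_2e^(4t)cos(4t)

Coefficient matrix A = [[-8, 8], [-20, 16]].
Characteristic polynomial det(A - λI) = λ^2 - 8λ + 32 = 0.
Eigenvalues λ = 4 ± 4i (complex conjugate pair).
For λ=4+4i: an eigenvector is (1,1) - i(-1,-2) = (1 + i, 1 + 2i).
A real fundamental pair from Re and Im of e^((4+4i)t)v: X_1 = e^(4t)(cos(4t)·(1,1) + sin(4t)·(-1,-2)), X_2 = e^(4t)(sin(4t)·(1,1) - cos(4t)·(-1,-2)).
General solution: c_1X_1 + c_2X_2.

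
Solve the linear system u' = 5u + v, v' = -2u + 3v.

u(t) = -c_1e^(4t)sin(t) + c_2e^(4t)cos(t), v(t) = c_1e^(4t)sin(t) - c_1e^(4t)cos(t) - c_2e^(4t)sin(t) - c_2e^(4t)cos(t)

Coefficient matrix A = [[5, 1], [-2, 3]].
Characteristic polynomial det(A - λI) = λ^2 - 8λ + 17 = 0.
Eigenvalues λ = 4 ± i (complex conjugate pair).
For λ=4+i: an eigenvector is (0,-1) - i(-1,1) = (0 + i, -1 - i).
A real fundamental pair from Re and Im of e^((4+i)t)v: X_1 = e^(4t)(cos(t)·(0,-1) + sin(t)·(-1,1)), X_2 = e^(4t)(sin(t)·(0,-1) - cos(t)·(-1,1)).
General solution: c_1X_1 + c_2X_2.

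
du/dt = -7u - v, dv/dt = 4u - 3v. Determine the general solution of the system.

Coefficient matrix A = [[-7, -1], [4, -3]].
Characteristic polynomial det(A - λI) = λ^2 + 10λ + 25 = 0.
Single eigenvalue λ = -5 with algebraic multiplicity 2.
Eigenvector v = (-1,2); generalized eigenvector w with (A-λI)w=v is (2,-3).
General solution: e^(-5t)[K_1·v + K_2·(t·v + w)].

u(t) = -K_1e^(-5t) - K_2te^(-5t) + 2K_2e^(-5t), v(t) = 2K_1e^(-5t) + 2K_2te^(-5t) - 3K_2e^(-5t)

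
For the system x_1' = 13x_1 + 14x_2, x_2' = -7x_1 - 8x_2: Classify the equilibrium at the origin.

A = [[13,14],[-7,-8]]; det(A-λI) = λ^2 - 5λ - 6.
λ = 6, -1: opposite signs.

saddle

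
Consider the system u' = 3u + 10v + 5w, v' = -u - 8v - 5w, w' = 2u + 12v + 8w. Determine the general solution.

u(t) = K_1e^(3t) - K_3e^(-2t), v(t) = -K_1e^(3t) + K_2e^(2t) + K_3e^(-2t), w(t) = 2K_1e^(3t) - 2K_2e^(2t) - K_3e^(-2t)

Coefficient matrix A = [[3, 10, 5], [-1, -8, -5], [2, 12, 8]].
det(A - λI) = 0 gives eigenvalues λ = 3, 2, -2.
For λ=3: eigenvector (1,-1,2).
For λ=2: eigenvector (0,1,-2).
For λ=-2: eigenvector (-1,1,-1).
General solution: K_1e^(3t)(1,-1,2) + K_2e^(2t)(0,1,-2) + K_3e^(-2t)(-1,1,-1).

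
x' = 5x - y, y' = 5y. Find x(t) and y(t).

x(t) = -C_1e^(5t) - C_2te^(5t) - 2C_2e^(5t), y(t) = C_2e^(5t)

Coefficient matrix A = [[5, -1], [0, 5]].
Characteristic polynomial det(A - λI) = λ^2 - 10λ + 25 = 0.
Single eigenvalue λ = 5 with algebraic multiplicity 2.
Eigenvector v = (-1,0); generalized eigenvector w with (A-λI)w=v is (-2,1).
General solution: e^(5t)[C_1·v + C_2·(t·v + w)].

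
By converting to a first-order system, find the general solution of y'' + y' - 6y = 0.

Let x_1 = y, x_2 = y'. Then x_1' = x_2 and x_2' = 6x_1 - x_2.
A = [[0,1],[6,-1]]; det(A-λI) = λ^2 + λ - 6.
Eigenvalues λ = 2, -3 with eigenvectors (1,2), (1,-3).

y(t) = K_1e^(2t) + K_2e^(-3t)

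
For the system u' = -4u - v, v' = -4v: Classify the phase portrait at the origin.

stable improper node

A = [[-4,-1],[0,-4]]; det(A-λI) = λ^2 + 8λ + 16.
repeated λ = -4 with a single eigenvector.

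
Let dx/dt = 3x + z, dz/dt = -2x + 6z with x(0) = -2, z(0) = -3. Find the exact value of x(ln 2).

A = [[3,1],[-2,6]]; eigenvalues λ = 4, 5.
Eigenvectors: (-1,-1) for λ=4, (1,2) for λ=5.
From the initial condition, c_1 = 1, c_2 = -1.
x(ln 2) = (1)(2^4)(-1) + (-1)(2^5)(1) = -48.

-48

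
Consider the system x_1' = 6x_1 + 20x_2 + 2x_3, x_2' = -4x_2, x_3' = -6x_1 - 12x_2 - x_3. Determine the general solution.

x_1(t) = -2C_1e^(-4t) + C_2e^(2t) + 2C_3e^(3t), x_2(t) = C_1e^(-4t), x_3(t) = -2C_2e^(2t) - 3C_3e^(3t)

Coefficient matrix A = [[6, 20, 2], [0, -4, 0], [-6, -12, -1]].
det(A - λI) = 0 gives eigenvalues λ = -4, 2, 3.
For λ=-4: eigenvector (-2,1,0).
For λ=2: eigenvector (1,0,-2).
For λ=3: eigenvector (2,0,-3).
General solution: C_1e^(-4t)(-2,1,0) + C_2e^(2t)(1,0,-2) + C_3e^(3t)(2,0,-3).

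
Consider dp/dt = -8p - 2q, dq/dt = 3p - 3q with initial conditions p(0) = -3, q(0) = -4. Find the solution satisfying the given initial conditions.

p(t) = 14e^(-5t) - 17e^(-6t), q(t) = -21e^(-5t) + 17e^(-6t)

Coefficient matrix A = [[-8, -2], [3, -3]].
Characteristic polynomial det(A - λI) = λ^2 + 11λ + 30 = 0.
Eigenvalues λ = -6, -5.
For λ=-6: (A-λI) row 1 is [-2, -2], so an eigenvector is (-1, 1).
For λ=-5: (A-λI) row 1 is [-3, -2], so an eigenvector is (2, -3).
General solution: K_1e^(-6t)(-1,1) + K_2e^(-5t)(2,-3).
Applying p(0)=-3, q(0)=-4 gives K_1=17, K_2=7.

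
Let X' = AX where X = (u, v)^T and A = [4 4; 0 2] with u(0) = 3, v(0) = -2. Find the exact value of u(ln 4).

A = [[4,4],[0,2]]; eigenvalues λ = 2, 4.
Eigenvectors: (2,-1) for λ=2, (-1,0) for λ=4.
From the initial condition, c_1 = 2, c_2 = 1.
u(ln 4) = (2)(4^2)(2) + (1)(4^4)(-1) = -192.

-192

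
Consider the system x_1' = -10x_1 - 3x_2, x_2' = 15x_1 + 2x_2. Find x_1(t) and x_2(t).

x_1(t) = -K_1e^(-4t)sin(3t) + K_2e^(-4t)cos(3t), x_2(t) = 2K_1e^(-4t)sin(3t) + K_1e^(-4t)cos(3t) + K_2e^(-4t)sin(3t) - 2K_2e^(-4t)cos(3t)

Coefficient matrix A = [[-10, -3], [15, 2]].
Characteristic polynomial det(A - λI) = λ^2 + 8λ + 25 = 0.
Eigenvalues λ = -4 ± 3i (complex conjugate pair).
For λ=-4+3i: an eigenvector is (0,1) - i(-1,2) = (0 + i, 1 - 2i).
A real fundamental pair from Re and Im of e^((-4+3i)t)v: X_1 = e^(-4t)(cos(3t)·(0,1) + sin(3t)·(-1,2)), X_2 = e^(-4t)(sin(3t)·(0,1) - cos(3t)·(-1,2)).
General solution: K_1X_1 + K_2X_2.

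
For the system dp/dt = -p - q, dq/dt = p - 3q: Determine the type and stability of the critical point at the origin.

A = [[-1,-1],[1,-3]]; det(A-λI) = λ^2 + 4λ + 4.
repeated λ = -2 with a single eigenvector.

stable improper node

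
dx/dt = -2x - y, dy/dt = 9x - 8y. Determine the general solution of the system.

x(t) = -C_1e^(-5t) - C_2te^(-5t), y(t) = -3C_1e^(-5t) - 3C_2te^(-5t) + C_2e^(-5t)

Coefficient matrix A = [[-2, -1], [9, -8]].
Characteristic polynomial det(A - λI) = λ^2 + 10λ + 25 = 0.
Single eigenvalue λ = -5 with algebraic multiplicity 2.
Eigenvector v = (-1,-3); generalized eigenvector w with (A-λI)w=v is (0,1).
General solution: e^(-5t)[C_1·v + C_2·(t·v + w)].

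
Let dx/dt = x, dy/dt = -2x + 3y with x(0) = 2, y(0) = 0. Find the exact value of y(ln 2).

-12

A = [[1,0],[-2,3]]; eigenvalues λ = 1, 3.
Eigenvectors: (1,1) for λ=1, (0,-1) for λ=3.
From the initial condition, c_1 = 2, c_2 = 2.
y(ln 2) = (2)(2^1)(1) + (2)(2^3)(-1) = -12.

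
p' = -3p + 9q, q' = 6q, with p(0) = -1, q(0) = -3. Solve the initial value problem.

p(t) = -3e^(6t) + 2e^(-3t), q(t) = -3e^(6t)

Coefficient matrix A = [[-3, 9], [0, 6]].
Characteristic polynomial det(A - λI) = λ^2 - 3λ - 18 = 0.
Eigenvalues λ = 6, -3.
For λ=6: (A-λI) row 1 is [-9, 9], so an eigenvector is (1, 1).
For λ=-3: (A-λI) row 1 is [0, 9], so an eigenvector is (-1, 0).
General solution: K_1e^(6t)(1,1) + K_2e^(-3t)(-1,0).
Applying p(0)=-1, q(0)=-3 gives K_1=-3, K_2=-2.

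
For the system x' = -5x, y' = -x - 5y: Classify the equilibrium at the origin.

stable improper node

A = [[-5,0],[-1,-5]]; det(A-λI) = λ^2 + 10λ + 25.
repeated λ = -5 with a single eigenvector.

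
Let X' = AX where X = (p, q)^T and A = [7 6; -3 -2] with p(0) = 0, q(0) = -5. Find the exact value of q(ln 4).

A = [[7,6],[-3,-2]]; eigenvalues λ = 4, 1.
Eigenvectors: (-2,1) for λ=4, (-1,1) for λ=1.
From the initial condition, c_1 = 5, c_2 = -10.
q(ln 4) = (5)(4^4)(1) + (-10)(4^1)(1) = 1240.

1240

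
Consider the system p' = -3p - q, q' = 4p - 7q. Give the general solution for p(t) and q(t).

p(t) = -K_1e^(-5t) - K_2te^(-5t), q(t) = -2K_1e^(-5t) - 2K_2te^(-5t) + K_2e^(-5t)

Coefficient matrix A = [[-3, -1], [4, -7]].
Characteristic polynomial det(A - λI) = λ^2 + 10λ + 25 = 0.
Single eigenvalue λ = -5 with algebraic multiplicity 2.
Eigenvector v = (-1,-2); generalized eigenvector w with (A-λI)w=v is (0,1).
General solution: e^(-5t)[K_1·v + K_2·(t·v + w)].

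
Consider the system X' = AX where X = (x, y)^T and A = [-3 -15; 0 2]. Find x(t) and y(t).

x(t) = K_1e^(-3t) + 3K_2e^(2t), y(t) = -K_2e^(2t)

Coefficient matrix A = [[-3, -15], [0, 2]].
Characteristic polynomial det(A - λI) = λ^2 + λ - 6 = 0.
Eigenvalues λ = -3, 2.
For λ=-3: (A-λI) row 1 is [0, -15], so an eigenvector is (1, 0).
For λ=2: (A-λI) row 1 is [-5, -15], so an eigenvector is (3, -1).
General solution: K_1e^(-3t)(1,0) + K_2e^(2t)(3,-1).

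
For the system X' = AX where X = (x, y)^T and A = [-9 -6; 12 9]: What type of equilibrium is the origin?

saddle

A = [[-9,-6],[12,9]]; det(A-λI) = λ^2 - 9.
λ = 3, -3: opposite signs.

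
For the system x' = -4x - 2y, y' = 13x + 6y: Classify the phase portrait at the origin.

A = [[-4,-2],[13,6]]; det(A-λI) = λ^2 - 2λ + 2.
λ = 1 ± i: positive real part.

unstable spiral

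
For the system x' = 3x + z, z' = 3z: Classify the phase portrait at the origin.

unstable improper node

A = [[3,1],[0,3]]; det(A-λI) = λ^2 - 6λ + 9.
repeated λ = 3 with a single eigenvector.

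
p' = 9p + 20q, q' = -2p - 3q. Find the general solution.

Coefficient matrix A = [[9, 20], [-2, -3]].
Characteristic polynomial det(A - λI) = λ^2 - 6λ + 13 = 0.
Eigenvalues λ = 3 ± 2i (complex conjugate pair).
For λ=3+2i: an eigenvector is (3,-1) - i(-1,0) = (3 + i, -1).
A real fundamental pair from Re and Im of e^((3+2i)t)v: X_1 = e^(3t)(cos(2t)·(3,-1) + sin(2t)·(-1,0)), X_2 = e^(3t)(sin(2t)·(3,-1) - cos(2t)·(-1,0)).
General solution: c_1X_1 + c_2X_2.

p(t) = -c_1e^(3t)sin(2t) + 3c_1e^(3t)cos(2t) + 3c_2e^(3t)sin(2t) + c_2e^(3t)cos(2t), q(t) = -c_1e^(3t)cos(2t) - c_2e^(3t)sin(2t)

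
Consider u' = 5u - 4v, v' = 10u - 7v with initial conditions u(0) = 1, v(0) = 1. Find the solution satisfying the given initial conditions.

Coefficient matrix A = [[5, -4], [10, -7]].
Characteristic polynomial det(A - λI) = λ^2 + 2λ + 5 = 0.
Eigenvalues λ = -1 ± 2i (complex conjugate pair).
For λ=-1+2i: an eigenvector is (-1,-2) - i(1,1) = (-1 - i, -2 - i).
A real fundamental pair from Re and Im of e^((-1+2i)t)v: X_1 = e^(-t)(cos(2t)·(-1,-2) + sin(2t)·(1,1)), X_2 = e^(-t)(sin(2t)·(-1,-2) - cos(2t)·(1,1)).
General solution: c_1X_1 + c_2X_2.
Applying u(0)=1, v(0)=1 gives c_1=0, c_2=-1.

u(t) = e^(-t)sin(2t) + e^(-t)cos(2t), v(t) = 2e^(-t)sin(2t) + e^(-t)cos(2t)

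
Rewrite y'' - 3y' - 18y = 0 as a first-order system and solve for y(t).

Let x_1 = y, x_2 = y'. Then x_1' = x_2 and x_2' = 18x_1 + 3x_2.
A = [[0,1],[18,3]]; det(A-λI) = λ^2 - 3λ - 18.
Eigenvalues λ = -3, 6 with eigenvectors (1,-3), (1,6).

y(t) = c_1e^(-3t) + c_2e^(6t)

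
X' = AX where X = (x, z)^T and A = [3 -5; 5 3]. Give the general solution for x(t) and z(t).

Coefficient matrix A = [[3, -5], [5, 3]].
Characteristic polynomial det(A - λI) = λ^2 - 6λ + 34 = 0.
Eigenvalues λ = 3 ± 5i (complex conjugate pair).
For λ=3+5i: an eigenvector is (0,-1) - i(1,0) = (0 - i, -1).
A real fundamental pair from Re and Im of e^((3+5i)t)v: X_1 = e^(3t)(cos(5t)·(0,-1) + sin(5t)·(1,0)), X_2 = e^(3t)(sin(5t)·(0,-1) - cos(5t)·(1,0)).
General solution: c_1X_1 + c_2X_2.

x(t) = c_1e^(3t)sin(5t) - c_2e^(3t)cos(5t), z(t) = -c_1e^(3t)cos(5t) - c_2e^(3t)sin(5t)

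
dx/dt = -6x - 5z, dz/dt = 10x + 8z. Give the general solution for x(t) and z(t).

Coefficient matrix A = [[-6, -5], [10, 8]].
Characteristic polynomial det(A - λI) = λ^2 - 2λ + 2 = 0.
Eigenvalues λ = 1 ± i (complex conjugate pair).
For λ=1+i: an eigenvector is (-2,3) - i(-1,1) = (-2 + i, 3 - i).
A real fundamental pair from Re and Im of e^((1+i)t)v: X_1 = e^(t)(cos(t)·(-2,3) + sin(t)·(-1,1)), X_2 = e^(t)(sin(t)·(-2,3) - cos(t)·(-1,1)).
General solution: K_1X_1 + K_2X_2.

x(t) = -K_1e^(t)sin(t) - 2K_1e^(t)cos(t) - 2K_2e^(t)sin(t) + K_2e^(t)cos(t), z(t) = K_1e^(t)sin(t) + 3K_1e^(t)cos(t) + 3K_2e^(t)sin(t) - K_2e^(t)cos(t)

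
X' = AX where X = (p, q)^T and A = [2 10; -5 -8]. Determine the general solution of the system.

p(t) = K_1e^(-3t)sin(5t) + K_1e^(-3t)cos(5t) + K_2e^(-3t)sin(5t) - K_2e^(-3t)cos(5t), q(t) = -K_1e^(-3t)sin(5t) + K_2e^(-3t)cos(5t)

Coefficient matrix A = [[2, 10], [-5, -8]].
Characteristic polynomial det(A - λI) = λ^2 + 6λ + 34 = 0.
Eigenvalues λ = -3 ± 5i (complex conjugate pair).
For λ=-3+5i: an eigenvector is (1,0) - i(1,-1) = (1 - i, 0 + i).
A real fundamental pair from Re and Im of e^((-3+5i)t)v: X_1 = e^(-3t)(cos(5t)·(1,0) + sin(5t)·(1,-1)), X_2 = e^(-3t)(sin(5t)·(1,0) - cos(5t)·(1,-1)).
General solution: K_1X_1 + K_2X_2.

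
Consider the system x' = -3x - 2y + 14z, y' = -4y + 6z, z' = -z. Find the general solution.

Coefficient matrix A = [[-3, -2, 14], [0, -4, 6], [0, 0, -1]].
det(A - λI) = 0 gives eigenvalues λ = -1, -4, -3.
For λ=-1: eigenvector (5,2,1).
For λ=-4: eigenvector (2,1,0).
For λ=-3: eigenvector (1,0,0).
General solution: C_1e^(-t)(5,2,1) + C_2e^(-4t)(2,1,0) + C_3e^(-3t)(1,0,0).

x(t) = 5C_1e^(-t) + 2C_2e^(-4t) + C_3e^(-3t), y(t) = 2C_1e^(-t) + C_2e^(-4t), z(t) = C_1e^(-t)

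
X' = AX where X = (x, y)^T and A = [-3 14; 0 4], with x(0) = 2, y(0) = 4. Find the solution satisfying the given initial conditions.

Coefficient matrix A = [[-3, 14], [0, 4]].
Characteristic polynomial det(A - λI) = λ^2 - λ - 12 = 0.
Eigenvalues λ = 4, -3.
For λ=4: (A-λI) row 1 is [-7, 14], so an eigenvector is (-2, -1).
For λ=-3: (A-λI) row 1 is [0, 14], so an eigenvector is (1, 0).
General solution: c_1e^(4t)(-2,-1) + c_2e^(-3t)(1,0).
Applying x(0)=2, y(0)=4 gives c_1=-4, c_2=-6.

x(t) = 8e^(4t) - 6e^(-3t), y(t) = 4e^(4t)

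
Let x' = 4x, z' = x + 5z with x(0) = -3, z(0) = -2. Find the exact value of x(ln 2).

A = [[4,0],[1,5]]; eigenvalues λ = 4, 5.
Eigenvectors: (-1,1) for λ=4, (0,1) for λ=5.
From the initial condition, c_1 = 3, c_2 = -5.
x(ln 2) = (3)(2^4)(-1) + (-5)(2^5)(0) = -48.

-48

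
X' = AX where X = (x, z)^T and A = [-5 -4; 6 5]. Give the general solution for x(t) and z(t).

x(t) = -2C_1e^(t) - C_2e^(-t), z(t) = 3C_1e^(t) + C_2e^(-t)

Coefficient matrix A = [[-5, -4], [6, 5]].
Characteristic polynomial det(A - λI) = λ^2 - 1 = 0.
Eigenvalues λ = 1, -1.
For λ=1: (A-λI) row 1 is [-6, -4], so an eigenvector is (-2, 3).
For λ=-1: (A-λI) row 1 is [-4, -4], so an eigenvector is (-1, 1).
General solution: C_1e^(t)(-2,3) + C_2e^(-t)(-1,1).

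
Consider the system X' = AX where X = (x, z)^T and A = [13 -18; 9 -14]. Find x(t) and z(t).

x(t) = 2K_1e^(4t) + K_2e^(-5t), z(t) = K_1e^(4t) + K_2e^(-5t)

Coefficient matrix A = [[13, -18], [9, -14]].
Characteristic polynomial det(A - λI) = λ^2 + λ - 20 = 0.
Eigenvalues λ = 4, -5.
For λ=4: (A-λI) row 1 is [9, -18], so an eigenvector is (2, 1).
For λ=-5: (A-λI) row 1 is [18, -18], so an eigenvector is (1, 1).
General solution: K_1e^(4t)(2,1) + K_2e^(-5t)(1,1).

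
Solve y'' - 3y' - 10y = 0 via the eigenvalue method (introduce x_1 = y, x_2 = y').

y(t) = c_1e^(5t) + c_2e^(-2t)

Let x_1 = y, x_2 = y'. Then x_1' = x_2 and x_2' = 10x_1 + 3x_2.
A = [[0,1],[10,3]]; det(A-λI) = λ^2 - 3λ - 10.
Eigenvalues λ = 5, -2 with eigenvectors (1,5), (1,-2).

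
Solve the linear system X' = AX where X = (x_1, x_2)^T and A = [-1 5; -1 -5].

x_1(t) = 2C_1e^(-3t)sin(t) + C_1e^(-3t)cos(t) + C_2e^(-3t)sin(t) - 2C_2e^(-3t)cos(t), x_2(t) = -C_1e^(-3t)sin(t) + C_2e^(-3t)cos(t)

Coefficient matrix A = [[-1, 5], [-1, -5]].
Characteristic polynomial det(A - λI) = λ^2 + 6λ + 10 = 0.
Eigenvalues λ = -3 ± i (complex conjugate pair).
For λ=-3+i: an eigenvector is (1,0) - i(2,-1) = (1 - 2i, 0 + i).
A real fundamental pair from Re and Im of e^((-3+i)t)v: X_1 = e^(-3t)(cos(t)·(1,0) + sin(t)·(2,-1)), X_2 = e^(-3t)(sin(t)·(1,0) - cos(t)·(2,-1)).
General solution: C_1X_1 + C_2X_2.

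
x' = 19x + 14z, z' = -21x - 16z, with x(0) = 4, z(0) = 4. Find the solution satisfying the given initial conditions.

Coefficient matrix A = [[19, 14], [-21, -16]].
Characteristic polynomial det(A - λI) = λ^2 - 3λ - 10 = 0.
Eigenvalues λ = -2, 5.
For λ=-2: (A-λI) row 1 is [21, 14], so an eigenvector is (-2, 3).
For λ=5: (A-λI) row 1 is [14, 14], so an eigenvector is (1, -1).
General solution: C_1e^(-2t)(-2,3) + C_2e^(5t)(1,-1).
Applying x(0)=4, z(0)=4 gives C_1=8, C_2=20.

x(t) = 20e^(5t) - 16e^(-2t), z(t) = -20e^(5t) + 24e^(-2t)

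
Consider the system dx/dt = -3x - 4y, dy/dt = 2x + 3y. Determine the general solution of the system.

Coefficient matrix A = [[-3, -4], [2, 3]].
Characteristic polynomial det(A - λI) = λ^2 - 1 = 0.
Eigenvalues λ = -1, 1.
For λ=-1: (A-λI) row 1 is [-2, -4], so an eigenvector is (2, -1).
For λ=1: (A-λI) row 1 is [-4, -4], so an eigenvector is (1, -1).
General solution: K_1e^(-t)(2,-1) + K_2e^(t)(1,-1).

x(t) = 2K_1e^(-t) + K_2e^(t), y(t) = -K_1e^(-t) - K_2e^(t)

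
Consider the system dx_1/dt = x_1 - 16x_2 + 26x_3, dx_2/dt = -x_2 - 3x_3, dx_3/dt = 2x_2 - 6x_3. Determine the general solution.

Coefficient matrix A = [[1, -16, 26], [0, -1, -3], [0, 2, -6]].
det(A - λI) = 0 gives eigenvalues λ = -4, 1, -3.
For λ=-4: eigenvector (-2,1,1).
For λ=1: eigenvector (1,0,0).
For λ=-3: eigenvector (1,-3,-2).
General solution: K_1e^(-4t)(-2,1,1) + K_2e^(t)(1,0,0) + K_3e^(-3t)(1,-3,-2).

x_1(t) = -2K_1e^(-4t) + K_2e^(t) + K_3e^(-3t), x_2(t) = K_1e^(-4t) - 3K_3e^(-3t), x_3(t) = K_1e^(-4t) - 2K_3e^(-3t)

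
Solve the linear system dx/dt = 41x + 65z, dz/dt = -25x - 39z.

x(t) = -3c_1e^(t)sin(5t) - 2c_1e^(t)cos(5t) - 2c_2e^(t)sin(5t) + 3c_2e^(t)cos(5t), z(t) = 2c_1e^(t)sin(5t) + c_1e^(t)cos(5t) + c_2e^(t)sin(5t) - 2c_2e^(t)cos(5t)

Coefficient matrix A = [[41, 65], [-25, -39]].
Characteristic polynomial det(A - λI) = λ^2 - 2λ + 26 = 0.
Eigenvalues λ = 1 ± 5i (complex conjugate pair).
For λ=1+5i: an eigenvector is (-2,1) - i(-3,2) = (-2 + 3i, 1 - 2i).
A real fundamental pair from Re and Im of e^((1+5i)t)v: X_1 = e^(t)(cos(5t)·(-2,1) + sin(5t)·(-3,2)), X_2 = e^(t)(sin(5t)·(-2,1) - cos(5t)·(-3,2)).
General solution: c_1X_1 + c_2X_2.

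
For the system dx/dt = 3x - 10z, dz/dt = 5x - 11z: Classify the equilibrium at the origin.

A = [[3,-10],[5,-11]]; det(A-λI) = λ^2 + 8λ + 17.
λ = -4 ± i: negative real part.

stable spiral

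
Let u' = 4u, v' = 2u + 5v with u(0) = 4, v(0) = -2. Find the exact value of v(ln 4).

4096

A = [[4,0],[2,5]]; eigenvalues λ = 4, 5.
Eigenvectors: (1,-2) for λ=4, (0,-1) for λ=5.
From the initial condition, c_1 = 4, c_2 = -6.
v(ln 4) = (4)(4^4)(-2) + (-6)(4^5)(-1) = 4096.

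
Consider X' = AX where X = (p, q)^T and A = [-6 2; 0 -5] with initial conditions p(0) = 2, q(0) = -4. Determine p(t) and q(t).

Coefficient matrix A = [[-6, 2], [0, -5]].
Characteristic polynomial det(A - λI) = λ^2 + 11λ + 30 = 0.
Eigenvalues λ = -5, -6.
For λ=-5: (A-λI) row 1 is [-1, 2], so an eigenvector is (-2, -1).
For λ=-6: (A-λI) row 1 is [0, 2], so an eigenvector is (-1, 0).
General solution: c_1e^(-5t)(-2,-1) + c_2e^(-6t)(-1,0).
Applying p(0)=2, q(0)=-4 gives c_1=4, c_2=-10.

p(t) = -8e^(-5t) + 10e^(-6t), q(t) = -4e^(-5t)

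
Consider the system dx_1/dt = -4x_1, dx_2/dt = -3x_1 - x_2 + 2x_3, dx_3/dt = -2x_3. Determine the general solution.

x_1(t) = c_3e^(-4t), x_2(t) = 2c_1e^(-2t) - c_2e^(-t) + c_3e^(-4t), x_3(t) = -c_1e^(-2t)

Coefficient matrix A = [[-4, 0, 0], [-3, -1, 2], [0, 0, -2]].
det(A - λI) = 0 gives eigenvalues λ = -2, -1, -4.
For λ=-2: eigenvector (0,2,-1).
For λ=-1: eigenvector (0,-1,0).
For λ=-4: eigenvector (1,1,0).
General solution: c_1e^(-2t)(0,2,-1) + c_2e^(-t)(0,-1,0) + c_3e^(-4t)(1,1,0).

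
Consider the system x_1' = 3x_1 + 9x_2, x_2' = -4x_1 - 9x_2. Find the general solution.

x_1(t) = -3c_1e^(-3t) - 3c_2te^(-3t) + c_2e^(-3t), x_2(t) = 2c_1e^(-3t) + 2c_2te^(-3t) - c_2e^(-3t)

Coefficient matrix A = [[3, 9], [-4, -9]].
Characteristic polynomial det(A - λI) = λ^2 + 6λ + 9 = 0.
Single eigenvalue λ = -3 with algebraic multiplicity 2.
Eigenvector v = (-3,2); generalized eigenvector w with (A-λI)w=v is (1,-1).
General solution: e^(-3t)[c_1·v + c_2·(t·v + w)].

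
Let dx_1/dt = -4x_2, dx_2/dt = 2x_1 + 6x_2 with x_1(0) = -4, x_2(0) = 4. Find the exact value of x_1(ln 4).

-1024

A = [[0,-4],[2,6]]; eigenvalues λ = 4, 2.
Eigenvectors: (1,-1) for λ=4, (-2,1) for λ=2.
From the initial condition, c_1 = -4, c_2 = 0.
x_1(ln 4) = (-4)(4^4)(1) + (0)(4^2)(-2) = -1024.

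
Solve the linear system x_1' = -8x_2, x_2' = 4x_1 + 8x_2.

x_1(t) = C_1e^(4t)sin(4t) + C_1e^(4t)cos(4t) + C_2e^(4t)sin(4t) - C_2e^(4t)cos(4t), x_2(t) = -C_1e^(4t)cos(4t) - C_2e^(4t)sin(4t)

Coefficient matrix A = [[0, -8], [4, 8]].
Characteristic polynomial det(A - λI) = λ^2 - 8λ + 32 = 0.
Eigenvalues λ = 4 ± 4i (complex conjugate pair).
For λ=4+4i: an eigenvector is (1,-1) - i(1,0) = (1 - i, -1).
A real fundamental pair from Re and Im of e^((4+4i)t)v: X_1 = e^(4t)(cos(4t)·(1,-1) + sin(4t)·(1,0)), X_2 = e^(4t)(sin(4t)·(1,-1) - cos(4t)·(1,0)).
General solution: C_1X_1 + C_2X_2.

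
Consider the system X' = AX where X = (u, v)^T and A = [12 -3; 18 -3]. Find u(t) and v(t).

u(t) = -K_1e^(3t) - K_2e^(6t), v(t) = -3K_1e^(3t) - 2K_2e^(6t)

Coefficient matrix A = [[12, -3], [18, -3]].
Characteristic polynomial det(A - λI) = λ^2 - 9λ + 18 = 0.
Eigenvalues λ = 3, 6.
For λ=3: (A-λI) row 1 is [9, -3], so an eigenvector is (-1, -3).
For λ=6: (A-λI) row 1 is [6, -3], so an eigenvector is (-1, -2).
General solution: K_1e^(3t)(-1,-3) + K_2e^(6t)(-1,-2).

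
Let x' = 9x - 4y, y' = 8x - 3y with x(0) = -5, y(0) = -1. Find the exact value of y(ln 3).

-2163

A = [[9,-4],[8,-3]]; eigenvalues λ = 5, 1.
Eigenvectors: (-1,-1) for λ=5, (-1,-2) for λ=1.
From the initial condition, c_1 = 9, c_2 = -4.
y(ln 3) = (9)(3^5)(-1) + (-4)(3^1)(-2) = -2163.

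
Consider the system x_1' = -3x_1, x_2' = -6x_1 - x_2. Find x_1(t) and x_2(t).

Coefficient matrix A = [[-3, 0], [-6, -1]].
Characteristic polynomial det(A - λI) = λ^2 + 4λ + 3 = 0.
Eigenvalues λ = -1, -3.
For λ=-1: (A-λI) row 1 is [-2, 0], so an eigenvector is (0, 1).
For λ=-3: (A-λI) row 2 is [-6, 2], so an eigenvector is (1, 3).
General solution: C_1e^(-t)(0,1) + C_2e^(-3t)(1,3).

x_1(t) = C_2e^(-3t), x_2(t) = C_1e^(-t) + 3C_2e^(-3t)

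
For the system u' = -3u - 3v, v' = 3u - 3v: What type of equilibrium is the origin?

A = [[-3,-3],[3,-3]]; det(A-λI) = λ^2 + 6λ + 18.
λ = -3 ± 3i: negative real part.

stable spiral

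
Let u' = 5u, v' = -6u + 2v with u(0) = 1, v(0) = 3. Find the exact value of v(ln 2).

A = [[5,0],[-6,2]]; eigenvalues λ = 2, 5.
Eigenvectors: (0,1) for λ=2, (1,-2) for λ=5.
From the initial condition, c_1 = 5, c_2 = 1.
v(ln 2) = (5)(2^2)(1) + (1)(2^5)(-2) = -44.

-44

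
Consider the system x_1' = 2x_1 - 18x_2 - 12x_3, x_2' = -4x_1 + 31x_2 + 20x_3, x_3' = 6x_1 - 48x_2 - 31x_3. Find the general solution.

x_1(t) = C_1e^(2t) - 2C_2e^(-t), x_2(t) = -4C_1e^(2t) + C_2e^(-t) + 2C_3e^(t), x_3(t) = 6C_1e^(2t) - 2C_2e^(-t) - 3C_3e^(t)

Coefficient matrix A = [[2, -18, -12], [-4, 31, 20], [6, -48, -31]].
det(A - λI) = 0 gives eigenvalues λ = 2, -1, 1.
For λ=2: eigenvector (1,-4,6).
For λ=-1: eigenvector (-2,1,-2).
For λ=1: eigenvector (0,2,-3).
General solution: C_1e^(2t)(1,-4,6) + C_2e^(-t)(-2,1,-2) + C_3e^(t)(0,2,-3).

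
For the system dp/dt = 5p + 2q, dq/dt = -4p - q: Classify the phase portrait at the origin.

A = [[5,2],[-4,-1]]; det(A-λI) = λ^2 - 4λ + 3.
λ = 1, 3: both positive.

unstable node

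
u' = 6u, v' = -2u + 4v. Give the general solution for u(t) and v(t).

Coefficient matrix A = [[6, 0], [-2, 4]].
Characteristic polynomial det(A - λI) = λ^2 - 10λ + 24 = 0.
Eigenvalues λ = 4, 6.
For λ=4: (A-λI) row 1 is [2, 0], so an eigenvector is (0, 1).
For λ=6: (A-λI) row 2 is [-2, -2], so an eigenvector is (1, -1).
General solution: c_1e^(4t)(0,1) + c_2e^(6t)(1,-1).

u(t) = c_2e^(6t), v(t) = c_1e^(4t) - c_2e^(6t)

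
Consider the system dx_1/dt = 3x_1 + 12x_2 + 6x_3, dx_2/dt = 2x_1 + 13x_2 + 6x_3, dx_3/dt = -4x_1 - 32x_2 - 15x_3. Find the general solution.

Coefficient matrix A = [[3, 12, 6], [2, 13, 6], [-4, -32, -15]].
det(A - λI) = 0 gives eigenvalues λ = -3, 1, 3.
For λ=-3: eigenvector (-1,-1,3).
For λ=1: eigenvector (0,1,-2).
For λ=3: eigenvector (1,1,-2).
General solution: K_1e^(-3t)(-1,-1,3) + K_2e^(t)(0,1,-2) + K_3e^(3t)(1,1,-2).

x_1(t) = -K_1e^(-3t) + K_3e^(3t), x_2(t) = -K_1e^(-3t) + K_2e^(t) + K_3e^(3t), x_3(t) = 3K_1e^(-3t) - 2K_2e^(t) - 2K_3e^(3t)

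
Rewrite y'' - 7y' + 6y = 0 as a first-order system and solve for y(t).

Let x_1 = y, x_2 = y'. Then x_1' = x_2 and x_2' = -6x_1 + 7x_2.
A = [[0,1],[-6,7]]; det(A-λI) = λ^2 - 7λ + 6.
Eigenvalues λ = 6, 1 with eigenvectors (1,6), (1,1).

y(t) = c_1e^(6t) + c_2e^(t)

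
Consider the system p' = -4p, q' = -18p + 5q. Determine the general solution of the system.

Coefficient matrix A = [[-4, 0], [-18, 5]].
Characteristic polynomial det(A - λI) = λ^2 - λ - 20 = 0.
Eigenvalues λ = 5, -4.
For λ=5: (A-λI) row 1 is [-9, 0], so an eigenvector is (0, -1).
For λ=-4: (A-λI) row 2 is [-18, 9], so an eigenvector is (1, 2).
General solution: K_1e^(5t)(0,-1) + K_2e^(-4t)(1,2).

p(t) = K_2e^(-4t), q(t) = -K_1e^(5t) + 2K_2e^(-4t)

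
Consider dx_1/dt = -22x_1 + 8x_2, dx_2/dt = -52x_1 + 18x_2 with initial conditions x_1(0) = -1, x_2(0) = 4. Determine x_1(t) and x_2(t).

Coefficient matrix A = [[-22, 8], [-52, 18]].
Characteristic polynomial det(A - λI) = λ^2 + 4λ + 20 = 0.
Eigenvalues λ = -2 ± 4i (complex conjugate pair).
For λ=-2+4i: an eigenvector is (1,2) - i(-1,-3) = (1 + i, 2 + 3i).
A real fundamental pair from Re and Im of e^((-2+4i)t)v: X_1 = e^(-2t)(cos(4t)·(1,2) + sin(4t)·(-1,-3)), X_2 = e^(-2t)(sin(4t)·(1,2) - cos(4t)·(-1,-3)).
General solution: K_1X_1 + K_2X_2.
Applying x_1(0)=-1, x_2(0)=4 gives K_1=-7, K_2=6.

x_1(t) = 13e^(-2t)sin(4t) - e^(-2t)cos(4t), x_2(t) = 33e^(-2t)sin(4t) + 4e^(-2t)cos(4t)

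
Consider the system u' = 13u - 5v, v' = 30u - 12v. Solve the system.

u(t) = c_1e^(3t) - c_2e^(-2t), v(t) = 2c_1e^(3t) - 3c_2e^(-2t)

Coefficient matrix A = [[13, -5], [30, -12]].
Characteristic polynomial det(A - λI) = λ^2 - λ - 6 = 0.
Eigenvalues λ = 3, -2.
For λ=3: (A-λI) row 1 is [10, -5], so an eigenvector is (1, 2).
For λ=-2: (A-λI) row 1 is [15, -5], so an eigenvector is (-1, -3).
General solution: c_1e^(3t)(1,2) + c_2e^(-2t)(-1,-3).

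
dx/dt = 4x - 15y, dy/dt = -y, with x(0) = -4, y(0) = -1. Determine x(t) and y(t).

x(t) = -e^(4t) - 3e^(-t), y(t) = -e^(-t)

Coefficient matrix A = [[4, -15], [0, -1]].
Characteristic polynomial det(A - λI) = λ^2 - 3λ - 4 = 0.
Eigenvalues λ = -1, 4.
For λ=-1: (A-λI) row 1 is [5, -15], so an eigenvector is (3, 1).
For λ=4: (A-λI) row 1 is [0, -15], so an eigenvector is (1, 0).
General solution: K_1e^(-t)(3,1) + K_2e^(4t)(1,0).
Applying x(0)=-4, y(0)=-1 gives K_1=-1, K_2=-1.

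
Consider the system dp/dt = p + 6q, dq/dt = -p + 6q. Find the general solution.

Coefficient matrix A = [[1, 6], [-1, 6]].
Characteristic polynomial det(A - λI) = λ^2 - 7λ + 12 = 0.
Eigenvalues λ = 3, 4.
For λ=3: (A-λI) row 1 is [-2, 6], so an eigenvector is (-3, -1).
For λ=4: (A-λI) row 1 is [-3, 6], so an eigenvector is (-2, -1).
General solution: c_1e^(3t)(-3,-1) + c_2e^(4t)(-2,-1).

p(t) = -3c_1e^(3t) - 2c_2e^(4t), q(t) = -c_1e^(3t) - c_2e^(4t)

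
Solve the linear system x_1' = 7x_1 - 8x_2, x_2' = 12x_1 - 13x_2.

Coefficient matrix A = [[7, -8], [12, -13]].
Characteristic polynomial det(A - λI) = λ^2 + 6λ + 5 = 0.
Eigenvalues λ = -5, -1.
For λ=-5: (A-λI) row 1 is [12, -8], so an eigenvector is (-2, -3).
For λ=-1: (A-λI) row 1 is [8, -8], so an eigenvector is (1, 1).
General solution: c_1e^(-5t)(-2,-3) + c_2e^(-t)(1,1).

x_1(t) = -2c_1e^(-5t) + c_2e^(-t), x_2(t) = -3c_1e^(-5t) + c_2e^(-t)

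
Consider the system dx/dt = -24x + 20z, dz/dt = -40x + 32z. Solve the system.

x(t) = -2c_1e^(4t)sin(4t) + c_1e^(4t)cos(4t) + c_2e^(4t)sin(4t) + 2c_2e^(4t)cos(4t), z(t) = -3c_1e^(4t)sin(4t) + c_1e^(4t)cos(4t) + c_2e^(4t)sin(4t) + 3c_2e^(4t)cos(4t)

Coefficient matrix A = [[-24, 20], [-40, 32]].
Characteristic polynomial det(A - λI) = λ^2 - 8λ + 32 = 0.
Eigenvalues λ = 4 ± 4i (complex conjugate pair).
For λ=4+4i: an eigenvector is (1,1) - i(-2,-3) = (1 + 2i, 1 + 3i).
A real fundamental pair from Re and Im of e^((4+4i)t)v: X_1 = e^(4t)(cos(4t)·(1,1) + sin(4t)·(-2,-3)), X_2 = e^(4t)(sin(4t)·(1,1) - cos(4t)·(-2,-3)).
General solution: c_1X_1 + c_2X_2.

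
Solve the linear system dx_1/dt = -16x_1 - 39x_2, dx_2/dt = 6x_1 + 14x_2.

x_1(t) = 3c_1e^(-t)sin(3t) + 2c_1e^(-t)cos(3t) + 2c_2e^(-t)sin(3t) - 3c_2e^(-t)cos(3t), x_2(t) = -c_1e^(-t)sin(3t) - c_1e^(-t)cos(3t) - c_2e^(-t)sin(3t) + c_2e^(-t)cos(3t)

Coefficient matrix A = [[-16, -39], [6, 14]].
Characteristic polynomial det(A - λI) = λ^2 + 2λ + 10 = 0.
Eigenvalues λ = -1 ± 3i (complex conjugate pair).
For λ=-1+3i: an eigenvector is (2,-1) - i(3,-1) = (2 - 3i, -1 + i).
A real fundamental pair from Re and Im of e^((-1+3i)t)v: X_1 = e^(-t)(cos(3t)·(2,-1) + sin(3t)·(3,-1)), X_2 = e^(-t)(sin(3t)·(2,-1) - cos(3t)·(3,-1)).
General solution: c_1X_1 + c_2X_2.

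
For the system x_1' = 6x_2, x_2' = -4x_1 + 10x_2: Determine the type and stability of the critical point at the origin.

unstable node

A = [[0,6],[-4,10]]; det(A-λI) = λ^2 - 10λ + 24.
λ = 4, 6: both positive.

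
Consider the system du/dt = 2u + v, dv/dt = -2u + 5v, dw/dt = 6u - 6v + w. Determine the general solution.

Coefficient matrix A = [[2, 1, 0], [-2, 5, 0], [6, -6, 1]].
det(A - λI) = 0 gives eigenvalues λ = 4, 3, 1.
For λ=4: eigenvector (-1,-2,2).
For λ=3: eigenvector (1,1,0).
For λ=1: eigenvector (0,0,1).
General solution: K_1e^(4t)(-1,-2,2) + K_2e^(3t)(1,1,0) + K_3e^(t)(0,0,1).

u(t) = -K_1e^(4t) + K_2e^(3t), v(t) = -2K_1e^(4t) + K_2e^(3t), w(t) = 2K_1e^(4t) + K_3e^(t)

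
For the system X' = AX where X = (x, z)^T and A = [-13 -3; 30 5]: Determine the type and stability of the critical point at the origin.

A = [[-13,-3],[30,5]]; det(A-λI) = λ^2 + 8λ + 25.
λ = -4 ± 3i: negative real part.

stable spiral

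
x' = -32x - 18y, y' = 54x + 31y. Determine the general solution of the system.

x(t) = -c_1e^(4t) + 2c_2e^(-5t), y(t) = 2c_1e^(4t) - 3c_2e^(-5t)

Coefficient matrix A = [[-32, -18], [54, 31]].
Characteristic polynomial det(A - λI) = λ^2 + λ - 20 = 0.
Eigenvalues λ = 4, -5.
For λ=4: (A-λI) row 1 is [-36, -18], so an eigenvector is (-1, 2).
For λ=-5: (A-λI) row 1 is [-27, -18], so an eigenvector is (2, -3).
General solution: c_1e^(4t)(-1,2) + c_2e^(-5t)(2,-3).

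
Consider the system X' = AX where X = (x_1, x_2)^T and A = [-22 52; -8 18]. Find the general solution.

Coefficient matrix A = [[-22, 52], [-8, 18]].
Characteristic polynomial det(A - λI) = λ^2 + 4λ + 20 = 0.
Eigenvalues λ = -2 ± 4i (complex conjugate pair).
For λ=-2+4i: an eigenvector is (2,1) - i(3,1) = (2 - 3i, 1 - i).
A real fundamental pair from Re and Im of e^((-2+4i)t)v: X_1 = e^(-2t)(cos(4t)·(2,1) + sin(4t)·(3,1)), X_2 = e^(-2t)(sin(4t)·(2,1) - cos(4t)·(3,1)).
General solution: K_1X_1 + K_2X_2.

x_1(t) = 3K_1e^(-2t)sin(4t) + 2K_1e^(-2t)cos(4t) + 2K_2e^(-2t)sin(4t) - 3K_2e^(-2t)cos(4t), x_2(t) = K_1e^(-2t)sin(4t) + K_1e^(-2t)cos(4t) + K_2e^(-2t)sin(4t) - K_2e^(-2t)cos(4t)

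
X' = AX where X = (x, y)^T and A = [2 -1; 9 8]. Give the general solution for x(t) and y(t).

Coefficient matrix A = [[2, -1], [9, 8]].
Characteristic polynomial det(A - λI) = λ^2 - 10λ + 25 = 0.
Single eigenvalue λ = 5 with algebraic multiplicity 2.
Eigenvector v = (-1,3); generalized eigenvector w with (A-λI)w=v is (1,-2).
General solution: e^(5t)[K_1·v + K_2·(t·v + w)].

x(t) = -K_1e^(5t) - K_2te^(5t) + K_2e^(5t), y(t) = 3K_1e^(5t) + 3K_2te^(5t) - 2K_2e^(5t)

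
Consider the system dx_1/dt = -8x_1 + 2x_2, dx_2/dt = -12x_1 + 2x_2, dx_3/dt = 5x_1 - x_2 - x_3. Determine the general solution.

Coefficient matrix A = [[-8, 2, 0], [-12, 2, 0], [5, -1, -1]].
det(A - λI) = 0 gives eigenvalues λ = -1, -2, -4.
For λ=-1: eigenvector (0,0,-1).
For λ=-2: eigenvector (-1,-3,2).
For λ=-4: eigenvector (-1,-2,1).
General solution: c_1e^(-t)(0,0,-1) + c_2e^(-2t)(-1,-3,2) + c_3e^(-4t)(-1,-2,1).

x_1(t) = -c_2e^(-2t) - c_3e^(-4t), x_2(t) = -3c_2e^(-2t) - 2c_3e^(-4t), x_3(t) = -c_1e^(-t) + 2c_2e^(-2t) + c_3e^(-4t)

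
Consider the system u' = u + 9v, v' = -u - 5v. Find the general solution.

Coefficient matrix A = [[1, 9], [-1, -5]].
Characteristic polynomial det(A - λI) = λ^2 + 4λ + 4 = 0.
Single eigenvalue λ = -2 with algebraic multiplicity 2.
Eigenvector v = (3,-1); generalized eigenvector w with (A-λI)w=v is (-2,1).
General solution: e^(-2t)[C_1·v + C_2·(t·v + w)].

u(t) = 3C_1e^(-2t) + 3C_2te^(-2t) - 2C_2e^(-2t), v(t) = -C_1e^(-2t) - C_2te^(-2t) + C_2e^(-2t)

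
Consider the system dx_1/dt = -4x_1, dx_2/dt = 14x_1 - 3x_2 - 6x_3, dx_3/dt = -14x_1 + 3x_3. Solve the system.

Coefficient matrix A = [[-4, 0, 0], [14, -3, -6], [-14, 0, 3]].
det(A - λI) = 0 gives eigenvalues λ = -4, 3, -3.
For λ=-4: eigenvector (1,-2,2).
For λ=3: eigenvector (0,-1,1).
For λ=-3: eigenvector (0,1,0).
General solution: K_1e^(-4t)(1,-2,2) + K_2e^(3t)(0,-1,1) + K_3e^(-3t)(0,1,0).

x_1(t) = K_1e^(-4t), x_2(t) = -2K_1e^(-4t) - K_2e^(3t) + K_3e^(-3t), x_3(t) = 2K_1e^(-4t) + K_2e^(3t)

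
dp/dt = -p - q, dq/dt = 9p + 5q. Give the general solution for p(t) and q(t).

Coefficient matrix A = [[-1, -1], [9, 5]].
Characteristic polynomial det(A - λI) = λ^2 - 4λ + 4 = 0.
Single eigenvalue λ = 2 with algebraic multiplicity 2.
Eigenvector v = (-1,3); generalized eigenvector w with (A-λI)w=v is (0,1).
General solution: e^(2t)[K_1·v + K_2·(t·v + w)].

p(t) = -K_1e^(2t) - K_2te^(2t), q(t) = 3K_1e^(2t) + 3K_2te^(2t) + K_2e^(2t)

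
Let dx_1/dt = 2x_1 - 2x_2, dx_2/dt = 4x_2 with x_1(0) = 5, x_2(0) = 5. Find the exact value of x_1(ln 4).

A = [[2,-2],[0,4]]; eigenvalues λ = 2, 4.
Eigenvectors: (1,0) for λ=2, (-1,1) for λ=4.
From the initial condition, c_1 = 10, c_2 = 5.
x_1(ln 4) = (10)(4^2)(1) + (5)(4^4)(-1) = -1120.

-1120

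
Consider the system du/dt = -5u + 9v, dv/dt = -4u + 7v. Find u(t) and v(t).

u(t) = 3c_1e^(t) + 3c_2te^(t) + c_2e^(t), v(t) = 2c_1e^(t) + 2c_2te^(t) + c_2e^(t)

Coefficient matrix A = [[-5, 9], [-4, 7]].
Characteristic polynomial det(A - λI) = λ^2 - 2λ + 1 = 0.
Single eigenvalue λ = 1 with algebraic multiplicity 2.
Eigenvector v = (3,2); generalized eigenvector w with (A-λI)w=v is (1,1).
General solution: e^(t)[c_1·v + c_2·(t·v + w)].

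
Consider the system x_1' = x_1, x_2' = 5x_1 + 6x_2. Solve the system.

Coefficient matrix A = [[1, 0], [5, 6]].
Characteristic polynomial det(A - λI) = λ^2 - 7λ + 6 = 0.
Eigenvalues λ = 6, 1.
For λ=6: (A-λI) row 1 is [-5, 0], so an eigenvector is (0, -1).
For λ=1: (A-λI) row 2 is [5, 5], so an eigenvector is (1, -1).
General solution: C_1e^(6t)(0,-1) + C_2e^(t)(1,-1).

x_1(t) = C_2e^(t), x_2(t) = -C_1e^(6t) - C_2e^(t)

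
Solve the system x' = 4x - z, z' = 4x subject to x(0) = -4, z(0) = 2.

Coefficient matrix A = [[4, -1], [4, 0]].
Characteristic polynomial det(A - λI) = λ^2 - 4λ + 4 = 0.
Single eigenvalue λ = 2 with algebraic multiplicity 2.
Eigenvector v = (-1,-2); generalized eigenvector w with (A-λI)w=v is (1,3).
General solution: e^(2t)[C_1·v + C_2·(t·v + w)].
Applying x(0)=-4, z(0)=2 gives C_1=14, C_2=10.

x(t) = -10te^(2t) - 4e^(2t), z(t) = -20te^(2t) + 2e^(2t)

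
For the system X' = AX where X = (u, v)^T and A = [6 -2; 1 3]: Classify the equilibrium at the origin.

unstable node

A = [[6,-2],[1,3]]; det(A-λI) = λ^2 - 9λ + 20.
λ = 5, 4: both positive.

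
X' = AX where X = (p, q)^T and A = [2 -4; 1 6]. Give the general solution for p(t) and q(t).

p(t) = -2K_1e^(4t) - 2K_2te^(4t) - 3K_2e^(4t), q(t) = K_1e^(4t) + K_2te^(4t) + 2K_2e^(4t)

Coefficient matrix A = [[2, -4], [1, 6]].
Characteristic polynomial det(A - λI) = λ^2 - 8λ + 16 = 0.
Single eigenvalue λ = 4 with algebraic multiplicity 2.
Eigenvector v = (-2,1); generalized eigenvector w with (A-λI)w=v is (-3,2).
General solution: e^(4t)[K_1·v + K_2·(t·v + w)].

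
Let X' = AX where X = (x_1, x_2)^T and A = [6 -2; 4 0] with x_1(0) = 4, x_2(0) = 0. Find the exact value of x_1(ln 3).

612

A = [[6,-2],[4,0]]; eigenvalues λ = 4, 2.
Eigenvectors: (1,1) for λ=4, (1,2) for λ=2.
From the initial condition, c_1 = 8, c_2 = -4.
x_1(ln 3) = (8)(3^4)(1) + (-4)(3^2)(1) = 612.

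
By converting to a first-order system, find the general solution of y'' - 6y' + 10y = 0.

y(t) = K_1e^(3t)cos(t) + K_2e^(3t)sin(t)

Let x_1 = y, x_2 = y'. Then x_1' = x_2 and x_2' = -10x_1 + 6x_2.
A = [[0,1],[-10,6]]; det(A-λI) = λ^2 - 6λ + 10.
Eigenvalues λ = 3 ± i.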